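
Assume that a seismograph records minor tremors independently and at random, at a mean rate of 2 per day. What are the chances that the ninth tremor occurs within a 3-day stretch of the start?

0.1528

Over the interval, μ = 2 × 3 = 6 (a 3-day stretch = 3 days).
The ninth arrival falls in the interval iff at least 9 events occur there: P(S_9 ≤ t) = P(N ≥ 9) = 1 − P(N ≤ 8) ≈ 0.1528.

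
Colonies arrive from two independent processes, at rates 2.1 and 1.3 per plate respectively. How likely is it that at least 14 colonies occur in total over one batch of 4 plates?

0.4926

Independent Poisson processes superpose: combined rate λ = 2.1 + 1.3 = 3.4 per plate.
Over the interval, μ = 3.4 × 4 = 13.6 (a batch of 4 plates = 4 plates).
P(N ≥ 14) = 1 − P(N ≤ 13) ≈ 0.4926.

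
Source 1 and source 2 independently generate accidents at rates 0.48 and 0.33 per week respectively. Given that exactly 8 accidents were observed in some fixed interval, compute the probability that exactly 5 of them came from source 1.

0.2767

Given the total, each event is independently from source 1 with probability p = λ_1/(λ_1+λ_2) = 0.48/0.81 ≈ 0.5926.
So K ~ Binomial(8, 0.48/0.81): P(K = 5) = C(8,5) · (0.48/0.81)^5 · (0.33/0.81)^3 ≈ 0.2767.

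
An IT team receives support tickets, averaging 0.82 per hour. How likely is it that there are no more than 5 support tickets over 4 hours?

0.8853

Over the interval, μ = 0.82 × 4 = 3.28 (4 hours).
P(N ≤ 5) = Σ_{j=0}^{5} e^(−μ) μ^j/j! ≈ 0.8853.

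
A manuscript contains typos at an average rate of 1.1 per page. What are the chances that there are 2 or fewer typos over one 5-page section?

0.0884

Over the interval, μ = 1.1 × 5 = 5.5 (a 5-page section = 5 pages).
P(N ≤ 2) = Σ_{j=0}^{2} e^(−μ) μ^j/j! ≈ 0.0884.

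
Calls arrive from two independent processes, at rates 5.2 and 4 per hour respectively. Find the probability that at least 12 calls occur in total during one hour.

Independent Poisson processes superpose: combined rate λ = 5.2 + 4 = 9.2 per hour.
So μ = 9.2.
P(N ≥ 12) = 1 − P(N ≤ 11) ≈ 0.2168.

0.2168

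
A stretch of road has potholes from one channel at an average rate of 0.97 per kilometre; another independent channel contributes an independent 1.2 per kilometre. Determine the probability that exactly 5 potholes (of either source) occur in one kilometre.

Independent Poisson processes superpose: combined rate λ = 0.97 + 1.2 = 2.17 per kilometre.
So μ = 2.17.
P(N = 5) = e^(−2.17) · 2.17^5/5! ≈ 0.0458.

0.0458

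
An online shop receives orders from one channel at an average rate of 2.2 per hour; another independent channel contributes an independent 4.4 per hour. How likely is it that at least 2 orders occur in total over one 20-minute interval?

0.6454

Independent Poisson processes superpose: combined rate λ = 2.2 + 4.4 = 6.6 per hour.
Over the interval, μ = 6.6 × 1/3 = 2.2 (a 20-minute interval = 1/3 hours).
P(N ≥ 2) = 1 − P(N ≤ 1) ≈ 0.6454.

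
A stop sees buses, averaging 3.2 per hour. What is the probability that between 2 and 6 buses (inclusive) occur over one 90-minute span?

Over the interval, μ = 3.2 × 1.5 = 4.8 (a 90-minute span = 1.5 hours).
P(2 ≤ N ≤ 6) = Σ_{j=2}^{6} e^(−4.8) · 4.8^j/j! ≈ 0.7431.

0.7431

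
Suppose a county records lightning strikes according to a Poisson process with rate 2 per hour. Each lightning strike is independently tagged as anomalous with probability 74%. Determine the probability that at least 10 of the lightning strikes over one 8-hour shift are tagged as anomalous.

Thinning: the lightning strikes that are tagged as anomalous themselves form a Poisson process with rate 0.74 × 2 = 1.48 per hour.
Over the interval, μ = 1.48 × 8 = 11.84 (an 8-hour shift = 8 hours).
P(N ≥ 10) = 1 − P(N ≤ 9) ≈ 0.7434.

0.7434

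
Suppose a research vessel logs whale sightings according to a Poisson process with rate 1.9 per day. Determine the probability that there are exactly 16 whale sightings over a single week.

Over the interval, μ = 1.9 × 7 = 13.3 (a week = 7 days).
P(N = 16) = e^(−μ) μ^16/16! = e^(−13.3) · 13.3^16/20922789888000 ≈ 0.0767.

0.0767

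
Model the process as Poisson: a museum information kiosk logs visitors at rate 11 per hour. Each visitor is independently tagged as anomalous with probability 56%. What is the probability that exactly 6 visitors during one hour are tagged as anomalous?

0.1603

Thinning: the visitors that are tagged as anomalous themselves form a Poisson process with rate 0.56 × 11 = 6.16 per hour.
So μ = 6.16.
P(N = 6) = e^(−6.16) · 6.16^6/6! ≈ 0.1603.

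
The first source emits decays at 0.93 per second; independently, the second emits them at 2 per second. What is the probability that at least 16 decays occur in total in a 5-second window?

0.3961

Independent Poisson processes superpose: combined rate λ = 0.93 + 2 = 2.93 per second.
Over the interval, μ = 2.93 × 5 = 14.65 (a 5-second window = 5 seconds).
P(N ≥ 16) = 1 − P(N ≤ 15) ≈ 0.3961.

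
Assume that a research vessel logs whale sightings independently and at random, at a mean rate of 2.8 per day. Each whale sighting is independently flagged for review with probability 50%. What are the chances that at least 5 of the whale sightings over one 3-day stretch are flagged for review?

0.4102

Thinning: the whale sightings that are flagged for review themselves form a Poisson process with rate 0.5 × 2.8 = 1.4 per day.
Over the interval, μ = 1.4 × 3 = 4.2 (a 3-day stretch = 3 days).
P(N ≥ 5) = 1 − P(N ≤ 4) ≈ 0.4102.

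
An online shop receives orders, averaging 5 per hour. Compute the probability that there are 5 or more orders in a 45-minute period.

0.3225

Over the interval, μ = 5 × 0.75 = 3.75 (a 45-minute period = 0.75 hours).
P(N ≥ 5) = 1 − P(N ≤ 4) = 1 − Σ_{j=0}^{4} e^(−μ) μ^j/j! ≈ 0.3225.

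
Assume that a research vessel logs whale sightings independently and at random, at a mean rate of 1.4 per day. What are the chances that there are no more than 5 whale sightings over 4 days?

0.5119

Over the interval, μ = 1.4 × 4 = 5.6 (4 days).
P(N ≤ 5) = Σ_{j=0}^{5} e^(−μ) μ^j/j! ≈ 0.5119.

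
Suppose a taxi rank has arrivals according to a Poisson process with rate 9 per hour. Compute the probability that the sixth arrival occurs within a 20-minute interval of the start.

Over the interval, μ = 9 × 1/3 = 3 (a 20-minute interval = 1/3 hours).
The sixth arrival falls in the interval iff at least 6 events occur there: P(S_6 ≤ t) = P(N ≥ 6) = 1 − P(N ≤ 5) ≈ 0.0839.

0.0839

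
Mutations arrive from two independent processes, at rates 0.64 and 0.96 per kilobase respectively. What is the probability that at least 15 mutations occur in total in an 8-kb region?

Independent Poisson processes superpose: combined rate λ = 0.64 + 0.96 = 1.6 per kilobase.
Over the interval, μ = 1.6 × 8 = 12.8 (an 8-kb region = 8 kilobases).
P(N ≥ 15) = 1 − P(N ≤ 14) ≈ 0.3046.

0.3046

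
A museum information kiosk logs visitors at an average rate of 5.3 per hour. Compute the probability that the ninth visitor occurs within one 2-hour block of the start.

0.7306

Over the interval, μ = 5.3 × 2 = 10.6 (a 2-hour block = 2 hours).
The ninth arrival falls in the interval iff at least 9 events occur there: P(S_9 ≤ t) = P(N ≥ 9) = 1 − P(N ≤ 8) ≈ 0.7306.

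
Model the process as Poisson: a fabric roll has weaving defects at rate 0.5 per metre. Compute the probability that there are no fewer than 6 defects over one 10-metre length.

Over the interval, μ = 0.5 × 10 = 5 (a 10-metre length = 10 metres).
P(N ≥ 6) = 1 − P(N ≤ 5) = 1 − Σ_{j=0}^{5} e^(−μ) μ^j/j! ≈ 0.3840.

0.3840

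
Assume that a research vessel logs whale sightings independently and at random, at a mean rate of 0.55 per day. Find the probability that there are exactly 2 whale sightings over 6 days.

0.2008

Over the interval, μ = 0.55 × 6 = 3.3 (6 days).
P(N = 2) = e^(−μ) μ^2/2! = e^(−3.3) · 3.3^2/2 ≈ 0.2008.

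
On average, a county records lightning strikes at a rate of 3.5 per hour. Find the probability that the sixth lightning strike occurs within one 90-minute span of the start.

Over the interval, μ = 3.5 × 1.5 = 5.25 (a 90-minute span = 1.5 hours).
The sixth arrival falls in the interval iff at least 6 events occur there: P(S_6 ≤ t) = P(N ≥ 6) = 1 − P(N ≤ 5) ≈ 0.4278.

0.4278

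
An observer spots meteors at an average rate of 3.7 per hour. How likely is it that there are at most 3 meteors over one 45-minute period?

Over the interval, μ = 3.7 × 0.75 = 2.775 (a 45-minute period = 0.75 hours).
P(N ≤ 3) = Σ_{j=0}^{3} e^(−μ) μ^j/j! ≈ 0.6975.

0.6975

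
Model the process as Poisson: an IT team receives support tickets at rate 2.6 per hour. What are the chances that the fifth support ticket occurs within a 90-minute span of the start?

Over the interval, μ = 2.6 × 1.5 = 3.9 (a 90-minute span = 1.5 hours).
The fifth arrival falls in the interval iff at least 5 events occur there: P(S_5 ≤ t) = P(N ≥ 5) = 1 − P(N ≤ 4) ≈ 0.3516.

0.3516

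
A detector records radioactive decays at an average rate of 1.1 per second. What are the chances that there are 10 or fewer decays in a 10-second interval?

Over the interval, μ = 1.1 × 10 = 11 (a 10-second interval = 10 seconds).
P(N ≤ 10) = Σ_{j=0}^{10} e^(−μ) μ^j/j! ≈ 0.4599.

0.4599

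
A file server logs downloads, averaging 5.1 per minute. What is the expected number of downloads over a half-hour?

E[N] = λt = 5.1 × 30 = 153 (a half-hour = 30 minutes).

153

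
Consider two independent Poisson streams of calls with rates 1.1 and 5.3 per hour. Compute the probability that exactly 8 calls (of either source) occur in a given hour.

Independent Poisson processes superpose: combined rate λ = 1.1 + 5.3 = 6.4 per hour.
So μ = 6.4.
P(N = 8) = e^(−6.4) · 6.4^8/8! ≈ 0.1160.

0.1160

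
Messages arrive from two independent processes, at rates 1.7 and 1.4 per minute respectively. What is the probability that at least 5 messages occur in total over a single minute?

Independent Poisson processes superpose: combined rate λ = 1.7 + 1.4 = 3.1 per minute.
So μ = 3.1.
P(N ≥ 5) = 1 − P(N ≤ 4) ≈ 0.2018.

0.2018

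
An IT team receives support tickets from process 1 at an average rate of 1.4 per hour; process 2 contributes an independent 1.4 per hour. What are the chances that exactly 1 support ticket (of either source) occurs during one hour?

0.1703

Independent Poisson processes superpose: combined rate λ = 1.4 + 1.4 = 2.8 per hour.
So μ = 2.8.
P(N = 1) = e^(−2.8) · 2.8^1/1! ≈ 0.1703.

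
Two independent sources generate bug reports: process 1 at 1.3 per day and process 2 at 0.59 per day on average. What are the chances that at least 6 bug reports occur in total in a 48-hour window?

0.1815

Independent Poisson processes superpose: combined rate λ = 1.3 + 0.59 = 1.89 per day.
Over the interval, μ = 1.89 × 2 = 3.78 (a 48-hour window = 2 days).
P(N ≥ 6) = 1 − P(N ≤ 5) ≈ 0.1815.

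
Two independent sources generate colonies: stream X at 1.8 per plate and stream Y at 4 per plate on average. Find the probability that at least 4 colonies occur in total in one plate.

0.8300

Independent Poisson processes superpose: combined rate λ = 1.8 + 4 = 5.8 per plate.
So μ = 5.8.
P(N ≥ 4) = 1 − P(N ≤ 3) ≈ 0.8300.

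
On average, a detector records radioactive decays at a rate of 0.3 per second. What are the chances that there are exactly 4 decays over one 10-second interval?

Over the interval, μ = 0.3 × 10 = 3 (a 10-second interval = 10 seconds).
P(N = 4) = e^(−μ) μ^4/4! = e^(−3) · 3^4/24 ≈ 0.1680.

0.1680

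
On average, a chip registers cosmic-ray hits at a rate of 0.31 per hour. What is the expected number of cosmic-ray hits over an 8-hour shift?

E[N] = λt = 0.31 × 8 = 2.48 (an 8-hour shift = 8 hours).

2.48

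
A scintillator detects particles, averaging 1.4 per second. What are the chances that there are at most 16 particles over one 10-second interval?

Over the interval, μ = 1.4 × 10 = 14 (a 10-second interval = 10 seconds).
P(N ≤ 16) = Σ_{j=0}^{16} e^(−μ) μ^j/j! ≈ 0.7559.

0.7559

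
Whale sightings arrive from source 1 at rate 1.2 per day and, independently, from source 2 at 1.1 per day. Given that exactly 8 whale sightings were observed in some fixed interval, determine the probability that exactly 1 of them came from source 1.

Given the total, each event is independently from source 1 with probability p = λ_1/(λ_1+λ_2) = 1.2/2.3 ≈ 0.5217.
So K ~ Binomial(8, 1.2/2.3): P(K = 1) = C(8,1) · (1.2/2.3)^1 · (1.1/2.3)^7 ≈ 0.0239.

0.0239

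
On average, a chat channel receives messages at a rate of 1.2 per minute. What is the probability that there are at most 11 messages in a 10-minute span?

0.4616

Over the interval, μ = 1.2 × 10 = 12 (a 10-minute span = 10 minutes).
P(N ≤ 11) = Σ_{j=0}^{11} e^(−μ) μ^j/j! ≈ 0.4616.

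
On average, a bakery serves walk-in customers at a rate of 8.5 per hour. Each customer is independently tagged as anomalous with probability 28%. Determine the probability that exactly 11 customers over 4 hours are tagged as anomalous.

0.1070

Thinning: the customers that are tagged as anomalous themselves form a Poisson process with rate 0.28 × 8.5 = 2.38 per hour.
Over the interval, μ = 2.38 × 4 = 9.52 (4 hours).
P(N = 11) = e^(−9.52) · 9.52^11/11! ≈ 0.1070.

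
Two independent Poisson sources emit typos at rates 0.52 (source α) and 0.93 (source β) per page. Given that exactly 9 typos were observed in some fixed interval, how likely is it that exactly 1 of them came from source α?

Given the total, each event is independently from source α with probability p = λ_α/(λ_α+λ_β) = 0.52/1.45 ≈ 0.3586.
So K ~ Binomial(9, 0.52/1.45): P(K = 1) = C(9,1) · (0.52/1.45)^1 · (0.93/1.45)^8 ≈ 0.0924.

0.0924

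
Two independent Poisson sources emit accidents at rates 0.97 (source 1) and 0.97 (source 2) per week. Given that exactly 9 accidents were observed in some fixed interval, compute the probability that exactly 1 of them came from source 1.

Given the total, each event is independently from source 1 with probability p = λ_1/(λ_1+λ_2) = 0.97/1.94 = 0.5000.
So K ~ Binomial(9, 0.97/1.94): P(K = 1) = C(9,1) · (0.97/1.94)^1 · (0.97/1.94)^8 ≈ 0.0176.

0.0176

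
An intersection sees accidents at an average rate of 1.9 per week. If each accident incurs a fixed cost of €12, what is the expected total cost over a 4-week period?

E[N] = 1.9 × 4 = 7.6 (a 4-week period = 4 weeks); E[cost] = 7.6 × €12 = €91.2.

€91.2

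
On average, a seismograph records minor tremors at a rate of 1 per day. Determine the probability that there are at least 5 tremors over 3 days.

0.1847

Over the interval, μ = 1 × 3 = 3 (3 days).
P(N ≥ 5) = 1 − P(N ≤ 4) = 1 − Σ_{j=0}^{4} e^(−μ) μ^j/j! ≈ 0.1847.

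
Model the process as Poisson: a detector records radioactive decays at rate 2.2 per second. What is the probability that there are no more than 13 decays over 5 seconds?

0.7813

Over the interval, μ = 2.2 × 5 = 11 (5 seconds).
P(N ≤ 13) = Σ_{j=0}^{13} e^(−μ) μ^j/j! ≈ 0.7813.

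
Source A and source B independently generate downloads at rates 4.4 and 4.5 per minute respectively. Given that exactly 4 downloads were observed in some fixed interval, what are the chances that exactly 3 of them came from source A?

0.2444

Given the total, each event is independently from source A with probability p = λ_A/(λ_A+λ_B) = 4.4/8.9 ≈ 0.4944.
So K ~ Binomial(4, 4.4/8.9): P(K = 3) = C(4,3) · (4.4/8.9)^3 · (4.5/8.9)^1 ≈ 0.2444.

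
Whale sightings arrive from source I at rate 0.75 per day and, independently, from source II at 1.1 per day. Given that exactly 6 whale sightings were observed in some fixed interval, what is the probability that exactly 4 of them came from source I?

Given the total, each event is independently from source I with probability p = λ_I/(λ_I+λ_II) = 0.75/1.85 ≈ 0.4054.
So K ~ Binomial(6, 0.75/1.85): P(K = 4) = C(6,4) · (0.75/1.85)^4 · (1.1/1.85)^2 ≈ 0.1432.

0.1432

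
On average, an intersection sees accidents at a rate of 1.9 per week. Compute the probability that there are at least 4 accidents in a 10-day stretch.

0.2891

Over the interval, μ = 1.9 × 10/7 ≈ 2.71429 (a 10-day stretch = 10/7 weeks).
P(N ≥ 4) = 1 − P(N ≤ 3) = 1 − Σ_{j=0}^{3} e^(−μ) μ^j/j! ≈ 0.2891.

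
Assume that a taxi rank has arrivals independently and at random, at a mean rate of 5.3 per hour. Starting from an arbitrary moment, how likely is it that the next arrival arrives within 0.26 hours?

0.7479

Inter-arrival times are exponential with rate λ = 5.3 per hour.
P(T ≤ 0.26) = 1 − e^(−λt) = 1 − e^(−5.3 × 0.26) = 1 − e^(−1.378) ≈ 0.7479.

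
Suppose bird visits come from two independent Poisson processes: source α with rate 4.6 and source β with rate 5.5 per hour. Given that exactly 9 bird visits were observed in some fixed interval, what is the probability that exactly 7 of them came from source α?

Given the total, each event is independently from source α with probability p = λ_α/(λ_α+λ_β) = 4.6/10.1 ≈ 0.4554.
So K ~ Binomial(9, 4.6/10.1): P(K = 7) = C(9,7) · (4.6/10.1)^7 · (5.5/10.1)^2 ≈ 0.0434.

0.0434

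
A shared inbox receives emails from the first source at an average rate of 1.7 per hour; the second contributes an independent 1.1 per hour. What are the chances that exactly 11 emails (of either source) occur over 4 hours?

Independent Poisson processes superpose: combined rate λ = 1.7 + 1.1 = 2.8 per hour.
Over the interval, μ = 2.8 × 4 = 11.2 (4 hours).
P(N = 11) = e^(−11.2) · 11.2^11/11! ≈ 0.1192.

0.1192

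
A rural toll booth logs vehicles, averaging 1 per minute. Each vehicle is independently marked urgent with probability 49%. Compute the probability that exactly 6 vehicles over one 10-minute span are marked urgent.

0.1432

Thinning: the vehicles that are marked urgent themselves form a Poisson process with rate 0.49 × 1 = 0.49 per minute.
Over the interval, μ = 0.49 × 10 = 4.9 (a 10-minute span = 10 minutes).
P(N = 6) = e^(−4.9) · 4.9^6/6! ≈ 0.1432.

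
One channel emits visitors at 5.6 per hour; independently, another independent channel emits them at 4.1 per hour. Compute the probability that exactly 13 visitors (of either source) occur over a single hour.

0.0662

Independent Poisson processes superpose: combined rate λ = 5.6 + 4.1 = 9.7 per hour.
So μ = 9.7.
P(N = 13) = e^(−9.7) · 9.7^13/13! ≈ 0.0662.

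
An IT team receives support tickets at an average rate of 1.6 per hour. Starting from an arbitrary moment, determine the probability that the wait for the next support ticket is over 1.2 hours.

0.1466

The wait for the next event is exponential with rate λ = 1.6 per hour.
P(T > 1.2) = e^(−λt) = e^(−1.6 × 1.2) = e^(−1.92) ≈ 0.1466.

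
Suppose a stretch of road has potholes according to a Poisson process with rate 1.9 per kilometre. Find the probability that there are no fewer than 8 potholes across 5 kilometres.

0.7313

Over the interval, μ = 1.9 × 5 = 9.5 (5 kilometres).
P(N ≥ 8) = 1 − P(N ≤ 7) = 1 − Σ_{j=0}^{7} e^(−μ) μ^j/j! ≈ 0.7313.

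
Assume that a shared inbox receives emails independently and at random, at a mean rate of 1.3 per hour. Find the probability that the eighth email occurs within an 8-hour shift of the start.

0.8137

Over the interval, μ = 1.3 × 8 = 10.4 (an 8-hour shift = 8 hours).
The eighth arrival falls in the interval iff at least 8 events occur there: P(S_8 ≤ t) = P(N ≥ 8) = 1 − P(N ≤ 7) ≈ 0.8137.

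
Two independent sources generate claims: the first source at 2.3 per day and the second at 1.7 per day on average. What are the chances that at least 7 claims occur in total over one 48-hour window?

0.6866

Independent Poisson processes superpose: combined rate λ = 2.3 + 1.7 = 4 per day.
Over the interval, μ = 4 × 2 = 8 (a 48-hour window = 2 days).
P(N ≥ 7) = 1 − P(N ≤ 6) ≈ 0.6866.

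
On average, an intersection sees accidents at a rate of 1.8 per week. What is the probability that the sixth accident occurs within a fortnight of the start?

Over the interval, μ = 1.8 × 2 = 3.6 (a fortnight = 2 weeks).
The sixth arrival falls in the interval iff at least 6 events occur there: P(S_6 ≤ t) = P(N ≥ 6) = 1 − P(N ≤ 5) ≈ 0.1559.

0.1559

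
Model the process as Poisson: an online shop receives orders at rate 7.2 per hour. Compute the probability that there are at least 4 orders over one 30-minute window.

Over the interval, μ = 7.2 × 0.5 = 3.6 (a 30-minute window = 0.5 hours).
P(N ≥ 4) = 1 − P(N ≤ 3) = 1 − Σ_{j=0}^{3} e^(−μ) μ^j/j! ≈ 0.4848.

0.4848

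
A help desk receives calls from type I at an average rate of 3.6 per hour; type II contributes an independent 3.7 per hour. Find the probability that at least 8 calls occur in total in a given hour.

0.4459

Independent Poisson processes superpose: combined rate λ = 3.6 + 3.7 = 7.3 per hour.
So μ = 7.3.
P(N ≥ 8) = 1 − P(N ≤ 7) ≈ 0.4459.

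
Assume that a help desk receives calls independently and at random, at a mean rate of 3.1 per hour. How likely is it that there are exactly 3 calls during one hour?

With mean μ = 3.1 per hour,
P(N = 3) = e^(−μ) μ^3/3! = e^(−3.1) · 3.1^3/6 ≈ 0.2237.

0.2237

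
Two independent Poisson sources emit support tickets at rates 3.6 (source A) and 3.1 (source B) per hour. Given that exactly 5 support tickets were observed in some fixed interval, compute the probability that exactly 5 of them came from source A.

Given the total, each event is independently from source A with probability p = λ_A/(λ_A+λ_B) = 3.6/6.7 ≈ 0.5373.
So K ~ Binomial(5, 3.6/6.7): P(K = 5) = C(5,5) · (3.6/6.7)^5 · (3.1/6.7)^0 ≈ 0.0448.

0.0448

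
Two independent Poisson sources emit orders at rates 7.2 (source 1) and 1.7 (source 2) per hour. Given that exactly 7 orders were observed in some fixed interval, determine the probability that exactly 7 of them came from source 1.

Given the total, each event is independently from source 1 with probability p = λ_1/(λ_1+λ_2) = 7.2/8.9 ≈ 0.8090.
So K ~ Binomial(7, 7.2/8.9): P(K = 7) = C(7,7) · (7.2/8.9)^7 · (1.7/8.9)^0 ≈ 0.2268.

0.2268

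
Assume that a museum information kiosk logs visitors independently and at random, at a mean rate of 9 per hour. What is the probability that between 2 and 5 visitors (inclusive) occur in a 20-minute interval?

Over the interval, μ = 9 × 1/3 = 3 (a 20-minute interval = 1/3 hours).
P(2 ≤ N ≤ 5) = Σ_{j=2}^{5} e^(−3) · 3^j/j! ≈ 0.7169.

0.7169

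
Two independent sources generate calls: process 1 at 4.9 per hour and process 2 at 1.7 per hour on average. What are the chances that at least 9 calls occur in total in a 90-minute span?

0.6558

Independent Poisson processes superpose: combined rate λ = 4.9 + 1.7 = 6.6 per hour.
Over the interval, μ = 6.6 × 1.5 = 9.9 (a 90-minute span = 1.5 hours).
P(N ≥ 9) = 1 − P(N ≤ 8) ≈ 0.6558.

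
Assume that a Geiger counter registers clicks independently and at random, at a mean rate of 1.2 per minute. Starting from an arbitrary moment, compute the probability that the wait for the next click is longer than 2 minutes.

The wait for the next event is exponential with rate λ = 1.2 per minute.
P(T > 2) = e^(−λt) = e^(−1.2 × 2) = e^(−2.4) ≈ 0.0907.

0.0907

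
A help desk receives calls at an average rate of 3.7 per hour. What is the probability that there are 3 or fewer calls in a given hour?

With mean μ = 3.7 per hour,
P(N ≤ 3) = Σ_{j=0}^{3} e^(−μ) μ^j/j! ≈ 0.4942.

0.4942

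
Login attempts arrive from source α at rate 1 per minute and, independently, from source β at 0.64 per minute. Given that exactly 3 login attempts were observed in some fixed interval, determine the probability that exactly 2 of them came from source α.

Given the total, each event is independently from source α with probability p = λ_α/(λ_α+λ_β) = 1/1.64 ≈ 0.6098.
So K ~ Binomial(3, 1/1.64): P(K = 2) = C(3,2) · (1/1.64)^2 · (0.64/1.64)^1 ≈ 0.4353.

0.4353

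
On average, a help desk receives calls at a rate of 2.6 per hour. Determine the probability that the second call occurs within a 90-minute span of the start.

Over the interval, μ = 2.6 × 1.5 = 3.9 (a 90-minute span = 1.5 hours).
The second arrival falls in the interval iff at least 2 events occur there: P(S_2 ≤ t) = P(N ≥ 2) = 1 − P(N ≤ 1) ≈ 0.9008.

0.9008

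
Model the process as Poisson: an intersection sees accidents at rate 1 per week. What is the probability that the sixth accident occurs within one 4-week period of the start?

Over the interval, μ = 1 × 4 = 4 (a 4-week period = 4 weeks).
The sixth arrival falls in the interval iff at least 6 events occur there: P(S_6 ≤ t) = P(N ≥ 6) = 1 − P(N ≤ 5) ≈ 0.2149.

0.2149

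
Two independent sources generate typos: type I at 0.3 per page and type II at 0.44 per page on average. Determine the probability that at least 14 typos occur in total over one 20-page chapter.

Independent Poisson processes superpose: combined rate λ = 0.3 + 0.44 = 0.74 per page.
Over the interval, μ = 0.74 × 20 = 14.8 (a 20-page chapter = 20 pages).
P(N ≥ 14) = 1 − P(N ≤ 13) ≈ 0.6174.

0.6174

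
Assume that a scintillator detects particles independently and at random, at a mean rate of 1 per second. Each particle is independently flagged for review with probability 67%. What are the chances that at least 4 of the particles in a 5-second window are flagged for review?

0.4307

Thinning: the particles that are flagged for review themselves form a Poisson process with rate 0.67 × 1 = 0.67 per second.
Over the interval, μ = 0.67 × 5 = 3.35 (a 5-second window = 5 seconds).
P(N ≥ 4) = 1 − P(N ≤ 3) ≈ 0.4307.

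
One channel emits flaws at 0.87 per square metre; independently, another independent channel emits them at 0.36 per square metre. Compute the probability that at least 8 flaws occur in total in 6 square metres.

Independent Poisson processes superpose: combined rate λ = 0.87 + 0.36 = 1.23 per square metre.
Over the interval, μ = 1.23 × 6 = 7.38 (6 square metres).
P(N ≥ 8) = 1 − P(N ≤ 7) ≈ 0.4577.

0.4577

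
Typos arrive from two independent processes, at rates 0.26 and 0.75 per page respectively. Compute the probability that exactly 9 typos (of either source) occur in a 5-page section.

0.0377

Independent Poisson processes superpose: combined rate λ = 0.26 + 0.75 = 1.01 per page.
Over the interval, μ = 1.01 × 5 = 5.05 (a 5-page section = 5 pages).
P(N = 9) = e^(−5.05) · 5.05^9/9! ≈ 0.0377.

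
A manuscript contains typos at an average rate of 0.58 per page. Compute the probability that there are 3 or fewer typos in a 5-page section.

0.6696

Over the interval, μ = 0.58 × 5 = 2.9 (a 5-page section = 5 pages).
P(N ≤ 3) = Σ_{j=0}^{3} e^(−μ) μ^j/j! ≈ 0.6696.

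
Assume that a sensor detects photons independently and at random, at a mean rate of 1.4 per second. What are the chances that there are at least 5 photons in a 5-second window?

Over the interval, μ = 1.4 × 5 = 7 (a 5-second window = 5 seconds).
P(N ≥ 5) = 1 − P(N ≤ 4) = 1 − Σ_{j=0}^{4} e^(−μ) μ^j/j! ≈ 0.8270.

0.8270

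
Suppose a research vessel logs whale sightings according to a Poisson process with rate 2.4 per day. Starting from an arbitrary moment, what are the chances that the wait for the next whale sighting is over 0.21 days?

0.6041

The wait for the next event is exponential with rate λ = 2.4 per day.
P(T > 0.21) = e^(−λt) = e^(−2.4 × 0.21) = e^(−0.504) ≈ 0.6041.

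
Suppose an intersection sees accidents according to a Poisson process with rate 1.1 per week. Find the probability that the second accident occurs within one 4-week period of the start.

Over the interval, μ = 1.1 × 4 = 4.4 (a 4-week period = 4 weeks).
The second arrival falls in the interval iff at least 2 events occur there: P(S_2 ≤ t) = P(N ≥ 2) = 1 − P(N ≤ 1) ≈ 0.9337.

0.9337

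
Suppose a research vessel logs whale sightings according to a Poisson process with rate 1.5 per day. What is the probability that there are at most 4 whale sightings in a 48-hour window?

0.8153

Over the interval, μ = 1.5 × 2 = 3 (a 48-hour window = 2 days).
P(N ≤ 4) = Σ_{j=0}^{4} e^(−μ) μ^j/j! ≈ 0.8153.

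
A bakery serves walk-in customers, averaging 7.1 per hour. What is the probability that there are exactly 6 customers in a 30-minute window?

Over the interval, μ = 7.1 × 0.5 = 3.55 (a 30-minute window = 0.5 hours).
P(N = 6) = e^(−μ) μ^6/6! = e^(−3.55) · 3.55^6/720 ≈ 0.0799.

0.0799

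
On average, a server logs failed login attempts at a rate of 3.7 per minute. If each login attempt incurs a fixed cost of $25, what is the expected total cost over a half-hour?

E[N] = 3.7 × 30 = 111 (a half-hour = 30 minutes); E[cost] = 111 × $25 = $2775.

$2775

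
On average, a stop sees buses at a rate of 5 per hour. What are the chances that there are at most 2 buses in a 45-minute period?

Over the interval, μ = 5 × 0.75 = 3.75 (a 45-minute period = 0.75 hours).
P(N ≤ 2) = Σ_{j=0}^{2} e^(−μ) μ^j/j! ≈ 0.2771.

0.2771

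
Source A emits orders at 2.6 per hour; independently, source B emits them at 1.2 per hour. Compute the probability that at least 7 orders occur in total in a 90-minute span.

0.3456

Independent Poisson processes superpose: combined rate λ = 2.6 + 1.2 = 3.8 per hour.
Over the interval, μ = 3.8 × 1.5 = 5.7 (a 90-minute span = 1.5 hours).
P(N ≥ 7) = 1 − P(N ≤ 6) ≈ 0.3456.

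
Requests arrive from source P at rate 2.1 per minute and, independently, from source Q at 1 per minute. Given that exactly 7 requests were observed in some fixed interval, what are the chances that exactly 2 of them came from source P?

0.0337

Given the total, each event is independently from source P with probability p = λ_P/(λ_P+λ_Q) = 2.1/3.1 ≈ 0.6774.
So K ~ Binomial(7, 2.1/3.1): P(K = 2) = C(7,2) · (2.1/3.1)^2 · (1/3.1)^5 ≈ 0.0337.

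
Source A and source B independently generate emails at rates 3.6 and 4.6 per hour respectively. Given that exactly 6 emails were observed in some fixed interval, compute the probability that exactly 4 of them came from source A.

Given the total, each event is independently from source A with probability p = λ_A/(λ_A+λ_B) = 3.6/8.2 ≈ 0.4390.
So K ~ Binomial(6, 3.6/8.2): P(K = 4) = C(6,4) · (3.6/8.2)^4 · (4.6/8.2)^2 ≈ 0.1754.

0.1754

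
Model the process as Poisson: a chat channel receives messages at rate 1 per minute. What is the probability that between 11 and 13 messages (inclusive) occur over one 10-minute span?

0.2814

Over the interval, μ = 1 × 10 = 10 (a 10-minute span = 10 minutes).
P(11 ≤ N ≤ 13) = Σ_{j=11}^{13} e^(−10) · 10^j/j! ≈ 0.2814.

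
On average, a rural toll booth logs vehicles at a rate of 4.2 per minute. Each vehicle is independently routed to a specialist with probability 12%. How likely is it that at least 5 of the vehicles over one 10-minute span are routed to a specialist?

Thinning: the vehicles that are routed to a specialist themselves form a Poisson process with rate 0.12 × 4.2 = 0.504 per minute.
Over the interval, μ = 0.504 × 10 = 5.04 (a 10-minute span = 10 minutes).
P(N ≥ 5) = 1 − P(N ≤ 4) ≈ 0.5665.

0.5665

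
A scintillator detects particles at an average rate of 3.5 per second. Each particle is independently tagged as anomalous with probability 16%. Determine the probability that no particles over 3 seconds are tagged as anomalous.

0.1864

Thinning: the particles that are tagged as anomalous themselves form a Poisson process with rate 0.16 × 3.5 = 0.56 per second.
Over the interval, μ = 0.56 × 3 = 1.68 (3 seconds).
P(N = 0) = e^(−1.68) · 1.68^0/0! ≈ 0.1864.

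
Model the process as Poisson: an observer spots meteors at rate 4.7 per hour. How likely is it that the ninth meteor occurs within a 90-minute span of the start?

0.2775

Over the interval, μ = 4.7 × 1.5 = 7.05 (a 90-minute span = 1.5 hours).
The ninth arrival falls in the interval iff at least 9 events occur there: P(S_9 ≤ t) = P(N ≥ 9) = 1 − P(N ≤ 8) ≈ 0.2775.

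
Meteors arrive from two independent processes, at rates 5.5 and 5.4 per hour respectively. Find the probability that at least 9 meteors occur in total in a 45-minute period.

0.4319

Independent Poisson processes superpose: combined rate λ = 5.5 + 5.4 = 10.9 per hour.
Over the interval, μ = 10.9 × 0.75 = 8.175 (a 45-minute period = 0.75 hours).
P(N ≥ 9) = 1 − P(N ≤ 8) ≈ 0.4319.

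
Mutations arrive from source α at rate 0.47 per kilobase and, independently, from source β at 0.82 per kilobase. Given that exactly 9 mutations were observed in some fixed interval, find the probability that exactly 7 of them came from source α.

Given the total, each event is independently from source α with probability p = λ_α/(λ_α+λ_β) = 0.47/1.29 ≈ 0.3643.
So K ~ Binomial(9, 0.47/1.29): P(K = 7) = C(9,7) · (0.47/1.29)^7 · (0.82/1.29)^2 ≈ 0.0124.

0.0124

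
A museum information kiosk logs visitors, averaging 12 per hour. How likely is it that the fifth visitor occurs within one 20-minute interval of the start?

Over the interval, μ = 12 × 1/3 = 4 (a 20-minute interval = 1/3 hours).
The fifth arrival falls in the interval iff at least 5 events occur there: P(S_5 ≤ t) = P(N ≥ 5) = 1 − P(N ≤ 4) ≈ 0.3712.

0.3712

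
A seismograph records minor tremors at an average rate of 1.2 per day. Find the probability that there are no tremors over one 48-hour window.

Over the interval, μ = 1.2 × 2 = 2.4 (a 48-hour window = 2 days).
P(N = 0) = e^(−μ) μ^0/0! = e^(−2.4) · 2.4^0/1 ≈ 0.0907.

0.0907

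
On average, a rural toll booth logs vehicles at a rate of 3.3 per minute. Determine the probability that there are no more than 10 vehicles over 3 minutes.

Over the interval, μ = 3.3 × 3 = 9.9 (3 minutes).
P(N ≤ 10) = Σ_{j=0}^{10} e^(−μ) μ^j/j! ≈ 0.5955.

0.5955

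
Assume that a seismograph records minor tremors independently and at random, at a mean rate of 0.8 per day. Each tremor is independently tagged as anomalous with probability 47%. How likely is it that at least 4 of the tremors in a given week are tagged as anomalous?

0.2710

Thinning: the tremors that are tagged as anomalous themselves form a Poisson process with rate 0.47 × 0.8 = 0.376 per day.
Over the interval, μ = 0.376 × 7 = 2.632 (a week = 7 days).
P(N ≥ 4) = 1 − P(N ≤ 3) ≈ 0.2710.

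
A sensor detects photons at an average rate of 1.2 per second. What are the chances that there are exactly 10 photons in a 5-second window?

Over the interval, μ = 1.2 × 5 = 6 (a 5-second window = 5 seconds).
P(N = 10) = e^(−μ) μ^10/10! = e^(−6) · 6^10/3628800 ≈ 0.0413.

0.0413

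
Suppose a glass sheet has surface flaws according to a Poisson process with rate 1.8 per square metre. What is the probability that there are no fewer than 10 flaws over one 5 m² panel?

Over the interval, μ = 1.8 × 5 = 9 (a 5 m² panel = 5 square metres).
P(N ≥ 10) = 1 − P(N ≤ 9) = 1 − Σ_{j=0}^{9} e^(−μ) μ^j/j! ≈ 0.4126.

0.4126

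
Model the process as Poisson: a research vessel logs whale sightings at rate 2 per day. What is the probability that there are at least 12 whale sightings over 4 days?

Over the interval, μ = 2 × 4 = 8 (4 days).
P(N ≥ 12) = 1 − P(N ≤ 11) = 1 − Σ_{j=0}^{11} e^(−μ) μ^j/j! ≈ 0.1119.

0.1119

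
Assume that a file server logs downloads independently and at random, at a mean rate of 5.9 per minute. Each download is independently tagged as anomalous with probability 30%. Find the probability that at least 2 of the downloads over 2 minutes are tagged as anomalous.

0.8683

Thinning: the downloads that are tagged as anomalous themselves form a Poisson process with rate 0.3 × 5.9 = 1.77 per minute.
Over the interval, μ = 1.77 × 2 = 3.54 (2 minutes).
P(N ≥ 2) = 1 − P(N ≤ 1) ≈ 0.8683.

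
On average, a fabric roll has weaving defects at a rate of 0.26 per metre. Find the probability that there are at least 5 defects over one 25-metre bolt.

0.7763

Over the interval, μ = 0.26 × 25 = 6.5 (a 25-metre bolt = 25 metres).
P(N ≥ 5) = 1 − P(N ≤ 4) = 1 − Σ_{j=0}^{4} e^(−μ) μ^j/j! ≈ 0.7763.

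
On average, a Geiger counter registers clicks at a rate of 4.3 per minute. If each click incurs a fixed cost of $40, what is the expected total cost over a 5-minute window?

$860

E[N] = 4.3 × 5 = 21.5 (a 5-minute window = 5 minutes); E[cost] = 21.5 × $40 = $860.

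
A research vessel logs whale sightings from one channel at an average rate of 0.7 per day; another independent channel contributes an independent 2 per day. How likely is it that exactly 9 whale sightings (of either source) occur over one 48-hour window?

Independent Poisson processes superpose: combined rate λ = 0.7 + 2 = 2.7 per day.
Over the interval, μ = 2.7 × 2 = 5.4 (a 48-hour window = 2 days).
P(N = 9) = e^(−5.4) · 5.4^9/9! ≈ 0.0486.

0.0486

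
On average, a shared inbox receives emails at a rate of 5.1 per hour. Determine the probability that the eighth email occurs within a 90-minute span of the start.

0.4972

Over the interval, μ = 5.1 × 1.5 = 7.65 (a 90-minute span = 1.5 hours).
The eighth arrival falls in the interval iff at least 8 events occur there: P(S_8 ≤ t) = P(N ≥ 8) = 1 − P(N ≤ 7) ≈ 0.4972.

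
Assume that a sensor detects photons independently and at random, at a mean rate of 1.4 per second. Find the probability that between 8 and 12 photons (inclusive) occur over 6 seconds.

0.5163

Over the interval, μ = 1.4 × 6 = 8.4 (6 seconds).
P(8 ≤ N ≤ 12) = Σ_{j=8}^{12} e^(−8.4) · 8.4^j/j! ≈ 0.5163.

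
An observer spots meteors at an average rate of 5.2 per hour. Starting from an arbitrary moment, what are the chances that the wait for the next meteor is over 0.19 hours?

0.3723

The wait for the next event is exponential with rate λ = 5.2 per hour.
P(T > 0.19) = e^(−λt) = e^(−5.2 × 0.19) = e^(−0.988) ≈ 0.3723.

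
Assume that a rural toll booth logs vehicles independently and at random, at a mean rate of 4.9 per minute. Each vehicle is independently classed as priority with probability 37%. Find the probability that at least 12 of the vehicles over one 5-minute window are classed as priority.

0.2033

Thinning: the vehicles that are classed as priority themselves form a Poisson process with rate 0.37 × 4.9 = 1.813 per minute.
Over the interval, μ = 1.813 × 5 = 9.065 (a 5-minute window = 5 minutes).
P(N ≥ 12) = 1 − P(N ≤ 11) ≈ 0.2033.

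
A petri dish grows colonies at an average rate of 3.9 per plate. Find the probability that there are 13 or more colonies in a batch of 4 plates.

Over the interval, μ = 3.9 × 4 = 15.6 (a batch of 4 plates = 4 plates).
P(N ≥ 13) = 1 − P(N ≤ 12) = 1 − Σ_{j=0}^{12} e^(−μ) μ^j/j! ≈ 0.7791.

0.7791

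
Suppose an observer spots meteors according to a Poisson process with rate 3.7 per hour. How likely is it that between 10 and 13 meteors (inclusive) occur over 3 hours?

0.4422

Over the interval, μ = 3.7 × 3 = 11.1 (3 hours).
P(10 ≤ N ≤ 13) = Σ_{j=10}^{13} e^(−11.1) · 11.1^j/j! ≈ 0.4422.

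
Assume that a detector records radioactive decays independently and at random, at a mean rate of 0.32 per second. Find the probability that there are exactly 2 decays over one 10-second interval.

0.2087

Over the interval, μ = 0.32 × 10 = 3.2 (a 10-second interval = 10 seconds).
P(N = 2) = e^(−μ) μ^2/2! = e^(−3.2) · 3.2^2/2 ≈ 0.2087.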